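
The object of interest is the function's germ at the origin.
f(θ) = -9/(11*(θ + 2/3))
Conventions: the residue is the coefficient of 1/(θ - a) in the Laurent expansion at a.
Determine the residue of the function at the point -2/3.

At the order-1 pole -2/3 set g(θ) = (θ - (-2/3))*f(θ) = -9/11.
Simple pole: residue = g(a) at a = -2/3, which is -9/11.

The residue is -9/11.


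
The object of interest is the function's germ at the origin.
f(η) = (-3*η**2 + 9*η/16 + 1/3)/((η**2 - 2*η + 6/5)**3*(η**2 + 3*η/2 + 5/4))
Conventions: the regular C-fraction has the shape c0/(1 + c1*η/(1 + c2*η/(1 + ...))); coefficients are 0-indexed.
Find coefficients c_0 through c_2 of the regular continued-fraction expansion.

Taylor coefficients (expand at 0): a_0 = 25/162, a_1 = 2195/2592, a_2 = 7463/7776.
c0 = a_0 = 25/162. Peel one level at a time: if S = 1 + c*η/S' with S'(0) = 1, then c is the η-coefficient of S and S' = c*η/(S - 1).
S_1 = c0/f = 1 + (-439/80)*η + (91751/3840)*η^2 + ...; c1 = -439/80.
S_2 = c1*η/(S_1 - 1) = 1 + (209/48)*η + ...; c2 = 209/48.

The regular C-fraction coefficients are [25/162, -439/80, 209/48].


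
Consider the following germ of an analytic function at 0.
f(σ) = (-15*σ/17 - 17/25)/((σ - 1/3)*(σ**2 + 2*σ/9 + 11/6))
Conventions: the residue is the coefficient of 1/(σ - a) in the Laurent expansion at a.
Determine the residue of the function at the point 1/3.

At the order-1 pole 1/3 set g(σ) = (σ - (1/3))*f(σ) = (-15*σ/17 - 17/25)/(σ**2 + 2*σ/9 + 11/6).
Simple pole: residue = g(a) at a = 1/3, which is -22356/46325.

The residue is -22356/46325.


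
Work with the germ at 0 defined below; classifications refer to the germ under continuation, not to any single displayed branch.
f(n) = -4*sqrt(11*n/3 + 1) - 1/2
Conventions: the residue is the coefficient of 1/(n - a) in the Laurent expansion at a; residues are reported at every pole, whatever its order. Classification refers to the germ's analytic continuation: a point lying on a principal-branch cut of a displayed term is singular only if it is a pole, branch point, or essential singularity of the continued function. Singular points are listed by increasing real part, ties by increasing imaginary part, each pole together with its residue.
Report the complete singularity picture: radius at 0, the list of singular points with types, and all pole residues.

Branch term (-4)*sqrt(1 - n/(-3/11)): its argument vanishes at n = -3/11, a square-root branch point, modulus 3/11.
The radius of convergence is the smallest modulus among the singular points: 3/11.

Radius of convergence at 0: 3/11.
At -3/11: an algebraic (square-root) branch point.


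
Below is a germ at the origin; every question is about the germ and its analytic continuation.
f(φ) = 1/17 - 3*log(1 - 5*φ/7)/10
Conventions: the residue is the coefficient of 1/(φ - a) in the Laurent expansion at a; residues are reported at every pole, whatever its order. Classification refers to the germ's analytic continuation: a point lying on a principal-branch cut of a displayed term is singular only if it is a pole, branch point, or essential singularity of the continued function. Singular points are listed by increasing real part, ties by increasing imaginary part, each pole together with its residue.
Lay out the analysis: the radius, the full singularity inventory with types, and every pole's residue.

Branch term (-3/10)*log(1 - φ/(7/5)): its argument vanishes at φ = 7/5, a logarithmic branch point, modulus 7/5.
The radius of convergence is the smallest modulus among the singular points: 7/5.

Radius of convergence at 0: 7/5.
At 7/5: a logarithmic branch point.


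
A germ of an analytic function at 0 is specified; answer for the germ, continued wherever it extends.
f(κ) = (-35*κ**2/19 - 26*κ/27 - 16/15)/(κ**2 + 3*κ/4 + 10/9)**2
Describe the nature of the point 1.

Denominator factors: κ**2 + 3*κ/4 + 10/9 = 103/36 at κ = 1 — none vanishes.
So the germ continues analytically to 1.

The point is a regular point.


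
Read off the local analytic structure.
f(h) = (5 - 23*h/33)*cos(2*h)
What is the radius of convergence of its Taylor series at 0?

The factor cos(2*h) is entire and contributes no finite singular point.
The polynomial part has no poles.
No finite singular points: the Taylor series at 0 converges everywhere.

The radius of convergence is infinite.


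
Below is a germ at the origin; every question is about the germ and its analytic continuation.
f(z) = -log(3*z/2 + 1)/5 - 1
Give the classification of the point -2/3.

The term (-1/5)*log(1 - z/(-2/3)) has argument 1 - -2/3/(-2/3) = 0 at -2/3: a logarithmic (infinitely-sheeted) branch point; the remaining terms are analytic or single-valued there.

The point is a logarithmic branch point.


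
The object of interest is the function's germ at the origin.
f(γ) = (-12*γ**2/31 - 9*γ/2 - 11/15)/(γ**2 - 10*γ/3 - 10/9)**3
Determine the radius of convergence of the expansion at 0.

Denominator factor (γ**2 - 10*γ/3 - 10/9)^3: discriminant 140/9, real irrational roots 5/3 + (1/3)*sqrt(35) and 5/3 - (1/3)*sqrt(35); poles of order 3, moduli 5/3 + (1/3)*sqrt(35) and -5/3 + (1/3)*sqrt(35).
The radius of convergence is the smallest modulus among the singular points: -5/3 + (1/3)*sqrt(35).

The radius of convergence is -5/3 + (1/3)*sqrt(35).


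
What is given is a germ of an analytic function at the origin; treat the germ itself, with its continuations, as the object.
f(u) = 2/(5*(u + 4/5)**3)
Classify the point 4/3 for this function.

The point is a regular point.

Denominator factors: u + 4/5 = 32/15 at u = 4/3 — none vanishes.
So the germ continues analytically to 4/3.


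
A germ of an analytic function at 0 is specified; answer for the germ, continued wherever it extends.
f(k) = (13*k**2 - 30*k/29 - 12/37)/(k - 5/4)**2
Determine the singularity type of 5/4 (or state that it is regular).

The denominator factor k - 5/4 vanishes at 5/4 and appears to the power 2; the numerator there equals 320957/17168, nonzero, and no other factor vanishes.
Hence a pole whose order is the multiplicity, 2.

The point is a pole of order 2.


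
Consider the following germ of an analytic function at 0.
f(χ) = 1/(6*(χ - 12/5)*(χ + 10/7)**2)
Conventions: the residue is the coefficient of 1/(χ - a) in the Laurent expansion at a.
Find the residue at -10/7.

At the order-2 pole -10/7 set g(χ) = (χ - (-10/7))^2*f(χ) = 1/(6*(χ - 12/5)).
Order-2 pole: residue = g'(a); g'(-10/7) = -1225/107736, so the residue is -1225/107736.

The residue is -1225/107736.


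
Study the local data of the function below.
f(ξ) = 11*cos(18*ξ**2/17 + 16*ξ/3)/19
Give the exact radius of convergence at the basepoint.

The factor cos(18*ξ**2/17 + 16*ξ/3) is entire and contributes no finite singular point.
The polynomial part has no poles.
No finite singular points: the Taylor series at 0 converges everywhere.

The radius of convergence is infinite.


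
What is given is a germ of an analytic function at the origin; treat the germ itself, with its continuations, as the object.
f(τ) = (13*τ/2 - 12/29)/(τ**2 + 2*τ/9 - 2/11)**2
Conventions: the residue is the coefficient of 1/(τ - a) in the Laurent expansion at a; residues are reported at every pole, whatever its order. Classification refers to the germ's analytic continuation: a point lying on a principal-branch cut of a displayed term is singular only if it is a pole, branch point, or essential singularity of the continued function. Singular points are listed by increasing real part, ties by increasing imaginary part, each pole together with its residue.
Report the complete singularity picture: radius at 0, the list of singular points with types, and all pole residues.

Radius of convergence at 0: -1/9 + (1/99)*sqrt(1903).
At -1/9 - (1/99)*sqrt(1903): a pole of order 2; residue -(528363/6943528)*sqrt(1903).
At -1/9 + (1/99)*sqrt(1903): a pole of order 2; residue (528363/6943528)*sqrt(1903).

Denominator factor (τ**2 + 2*τ/9 - 2/11)^2: discriminant 692/891, real irrational roots -1/9 + (1/99)*sqrt(1903) and -1/9 - (1/99)*sqrt(1903); poles of order 2, moduli -1/9 + (1/99)*sqrt(1903) and 1/9 + (1/99)*sqrt(1903).
The radius of convergence is the smallest modulus among the singular points: -1/9 + (1/99)*sqrt(1903).
The factor τ**2 + 2*τ/9 - 2/11 splits as (τ - a)(τ - a') with a = -1/9 - (1/99)*sqrt(1903), a' = -1/9 + (1/99)*sqrt(1903). At the order-2 pole a set g(τ) = (τ - a)^2*f(τ) = [13*τ/2 - 12/29] / (τ - a')^2.
Order-2 pole: residue = g'(a); g'(-1/9 - (1/99)*sqrt(1903)) = -(528363/6943528)*sqrt(1903), so the residue is -(528363/6943528)*sqrt(1903).
The factor τ**2 + 2*τ/9 - 2/11 splits as (τ - a)(τ - a') with a = -1/9 + (1/99)*sqrt(1903), a' = -1/9 - (1/99)*sqrt(1903). At the order-2 pole a set g(τ) = (τ - a)^2*f(τ) = [13*τ/2 - 12/29] / (τ - a')^2.
Order-2 pole: residue = g'(a); g'(-1/9 + (1/99)*sqrt(1903)) = (528363/6943528)*sqrt(1903), so the residue is (528363/6943528)*sqrt(1903).
List the singular points by increasing real part (a conjugate pair: the negative imaginary part first).


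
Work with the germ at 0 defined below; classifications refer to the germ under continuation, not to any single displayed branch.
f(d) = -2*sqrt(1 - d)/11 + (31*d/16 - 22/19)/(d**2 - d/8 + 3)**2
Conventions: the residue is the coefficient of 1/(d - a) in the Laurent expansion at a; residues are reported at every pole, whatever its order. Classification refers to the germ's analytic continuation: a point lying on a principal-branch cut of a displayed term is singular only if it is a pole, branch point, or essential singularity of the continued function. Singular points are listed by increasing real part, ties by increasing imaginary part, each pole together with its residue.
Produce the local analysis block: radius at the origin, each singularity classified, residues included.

Denominator factor (d**2 - d/8 + 3)^2: discriminant -767/64, complex-conjugate roots (1/16) + ((1/16)*sqrt(767))*i and (1/16) - ((1/16)*sqrt(767))*i; poles of order 2, moduli sqrt(3) and sqrt(3).
Branch term (-2/11)*sqrt(1 - d/(1)): its argument vanishes at d = 1, a square-root branch point, modulus 1.
The radius of convergence is the smallest modulus among the singular points: 1.
The branch term is analytic at (1/16) - ((1/16)*sqrt(767))*i and contributes nothing to the residue; only the rational part matters.
The factor d**2 - d/8 + 3 splits as (d - a)(d - a') with a = (1/16) - ((1/16)*sqrt(767))*i, a' = (1/16) + ((1/16)*sqrt(767))*i. At the order-2 pole a set g(d) = (d - a)^2*(rational part) = [31*d/16 - 22/19] / (d - a')^2.
Order-2 pole: residue = g'(a); g'((1/16) - ((1/16)*sqrt(767))*i) = -((20172/11177491)*sqrt(767))*i, so the residue is -((20172/11177491)*sqrt(767))*i.
The branch term is analytic at (1/16) + ((1/16)*sqrt(767))*i and contributes nothing to the residue; only the rational part matters.
The factor d**2 - d/8 + 3 splits as (d - a)(d - a') with a = (1/16) + ((1/16)*sqrt(767))*i, a' = (1/16) - ((1/16)*sqrt(767))*i. At the order-2 pole a set g(d) = (d - a)^2*(rational part) = [31*d/16 - 22/19] / (d - a')^2.
Order-2 pole: residue = g'(a); g'((1/16) + ((1/16)*sqrt(767))*i) = ((20172/11177491)*sqrt(767))*i, so the residue is ((20172/11177491)*sqrt(767))*i.
List the singular points by increasing real part (a conjugate pair: the negative imaginary part first).

Radius of convergence at 0: 1.
At (1/16) - ((1/16)*sqrt(767))*i: a pole of order 2; residue -((20172/11177491)*sqrt(767))*i.
At (1/16) + ((1/16)*sqrt(767))*i: a pole of order 2; residue ((20172/11177491)*sqrt(767))*i.
At 1: an algebraic (square-root) branch point.


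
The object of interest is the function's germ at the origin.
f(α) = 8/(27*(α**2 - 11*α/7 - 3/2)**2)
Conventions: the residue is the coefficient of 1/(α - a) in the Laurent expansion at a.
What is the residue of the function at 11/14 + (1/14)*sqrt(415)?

The factor α**2 - 11*α/7 - 3/2 splits as (α - a)(α - a') with a = 11/14 + (1/14)*sqrt(415), a' = 11/14 - (1/14)*sqrt(415). At the order-2 pole a set g(α) = (α - a)^2*f(α) = [8/27] / (α - a')^2.
Order-2 pole: residue = g'(a); g'(11/14 + (1/14)*sqrt(415)) = -(5488/4650075)*sqrt(415), so the residue is -(5488/4650075)*sqrt(415).

The residue is -(5488/4650075)*sqrt(415).


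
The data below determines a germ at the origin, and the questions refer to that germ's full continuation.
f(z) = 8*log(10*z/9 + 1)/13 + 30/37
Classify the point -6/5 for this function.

There is no denominator, hence no pole anywhere.
Branch term log(1 - z/(-9/10)): argument at -6/5 is -1/3, nonzero, so -6/5 is not its branch point (a point on a principal cut is still regular for the continued germ).
So the germ continues analytically to -6/5.

The point is a regular point.


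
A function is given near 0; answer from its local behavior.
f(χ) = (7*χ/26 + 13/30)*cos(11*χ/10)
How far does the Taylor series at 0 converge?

The radius of convergence is infinite.

The factor cos(11*χ/10) is entire and contributes no finite singular point.
The polynomial part has no poles.
No finite singular points: the Taylor series at 0 converges everywhere.


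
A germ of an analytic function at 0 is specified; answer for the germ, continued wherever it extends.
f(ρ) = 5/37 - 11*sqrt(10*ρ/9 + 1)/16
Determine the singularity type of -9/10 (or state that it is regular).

The term (-11/16)*sqrt(1 - ρ/(-9/10)) has argument 1 - -9/10/(-9/10) = 0 at -9/10: a square-root (algebraic, two-sheeted) branch point; the remaining terms are analytic or single-valued there.

The point is an algebraic (square-root) branch point.


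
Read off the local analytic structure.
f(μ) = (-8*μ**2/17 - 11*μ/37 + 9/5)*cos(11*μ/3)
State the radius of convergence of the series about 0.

The factor cos(11*μ/3) is entire and contributes no finite singular point.
The polynomial part has no poles.
No finite singular points: the Taylor series at 0 converges everywhere.

The radius of convergence is infinite.


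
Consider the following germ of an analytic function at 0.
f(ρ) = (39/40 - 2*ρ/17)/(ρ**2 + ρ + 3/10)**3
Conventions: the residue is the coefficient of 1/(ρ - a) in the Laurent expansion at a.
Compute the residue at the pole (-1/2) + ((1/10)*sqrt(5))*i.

The residue is -((10545/68)*sqrt(5))*i.

The factor ρ**2 + ρ + 3/10 splits as (ρ - a)(ρ - a') with a = (-1/2) + ((1/10)*sqrt(5))*i, a' = (-1/2) - ((1/10)*sqrt(5))*i. At the order-3 pole a set g(ρ) = (ρ - a)^3*f(ρ) = [39/40 - 2*ρ/17] / (ρ - a')^3.
Order-3 pole: residue = g''(a)/2; g''((-1/2) + ((1/10)*sqrt(5))*i) = -((10545/34)*sqrt(5))*i, so the residue is -((10545/68)*sqrt(5))*i.


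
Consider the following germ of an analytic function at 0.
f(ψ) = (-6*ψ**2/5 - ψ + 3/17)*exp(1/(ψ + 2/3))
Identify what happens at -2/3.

The exponent 1/(ψ - (-2/3)) has a pole at -2/3, so exp(1/(ψ - (-2/3))) takes every nonzero value near it: an essential singularity (not a pole of any order).

The point is an essential singularity.


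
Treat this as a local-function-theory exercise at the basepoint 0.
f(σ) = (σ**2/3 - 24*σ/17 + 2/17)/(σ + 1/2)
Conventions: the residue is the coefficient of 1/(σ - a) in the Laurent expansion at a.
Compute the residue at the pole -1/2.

The residue is 185/204.

At the order-1 pole -1/2 set g(σ) = (σ - (-1/2))*f(σ) = σ**2/3 - 24*σ/17 + 2/17.
Simple pole: residue = g(a) at a = -1/2, which is 185/204.


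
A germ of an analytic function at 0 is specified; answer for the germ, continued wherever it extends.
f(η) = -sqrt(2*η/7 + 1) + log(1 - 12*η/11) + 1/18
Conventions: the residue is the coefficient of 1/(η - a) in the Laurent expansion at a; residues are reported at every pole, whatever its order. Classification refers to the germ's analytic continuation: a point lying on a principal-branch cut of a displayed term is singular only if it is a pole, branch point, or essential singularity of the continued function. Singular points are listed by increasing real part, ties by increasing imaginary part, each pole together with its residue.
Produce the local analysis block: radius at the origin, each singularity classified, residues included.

Branch term (1)*log(1 - η/(11/12)): its argument vanishes at η = 11/12, a logarithmic branch point, modulus 11/12.
Branch term (-1)*sqrt(1 - η/(-7/2)): its argument vanishes at η = -7/2, a square-root branch point, modulus 7/2.
The radius of convergence is the smallest modulus among the singular points: 11/12.
List the singular points by increasing real part (a conjugate pair: the negative imaginary part first).

Radius of convergence at 0: 11/12.
At -7/2: an algebraic (square-root) branch point.
At 11/12: a logarithmic branch point.


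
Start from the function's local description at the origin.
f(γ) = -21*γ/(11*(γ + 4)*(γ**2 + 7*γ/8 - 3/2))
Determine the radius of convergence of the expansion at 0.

The radius of convergence is -7/16 + (1/16)*sqrt(433).

Denominator factor (γ + 4): pole of order 1 at -4, modulus 4.
Denominator factor (γ**2 + 7*γ/8 - 3/2): discriminant 433/64, real irrational roots -7/16 + (1/16)*sqrt(433) and -7/16 - (1/16)*sqrt(433); poles of order 1, moduli -7/16 + (1/16)*sqrt(433) and 7/16 + (1/16)*sqrt(433).
The radius of convergence is the smallest modulus among the singular points: -7/16 + (1/16)*sqrt(433).


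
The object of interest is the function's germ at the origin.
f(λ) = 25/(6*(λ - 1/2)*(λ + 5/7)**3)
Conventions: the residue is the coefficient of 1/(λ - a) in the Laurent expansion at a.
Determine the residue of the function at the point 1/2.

The residue is 34300/14739.

At the order-1 pole 1/2 set g(λ) = (λ - (1/2))*f(λ) = 25/(6*(λ + 5/7)**3).
Simple pole: residue = g(a) at a = 1/2, which is 34300/14739.


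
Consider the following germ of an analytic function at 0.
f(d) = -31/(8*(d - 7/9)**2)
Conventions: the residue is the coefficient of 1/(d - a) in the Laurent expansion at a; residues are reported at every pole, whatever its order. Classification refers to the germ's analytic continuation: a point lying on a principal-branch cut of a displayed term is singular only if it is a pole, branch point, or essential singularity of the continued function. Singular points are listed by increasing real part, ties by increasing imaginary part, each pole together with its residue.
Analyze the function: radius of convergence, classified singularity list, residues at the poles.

Denominator factor (d - 7/9)^2: pole of order 2 at 7/9, modulus 7/9.
The radius of convergence is the smallest modulus among the singular points: 7/9.
At the order-2 pole 7/9 set g(d) = (d - (7/9))^2*f(d) = -31/8.
Order-2 pole: residue = g'(a); g'(7/9) = 0, so the residue is 0.

Radius of convergence at 0: 7/9.
At 7/9: a pole of order 2; residue 0.


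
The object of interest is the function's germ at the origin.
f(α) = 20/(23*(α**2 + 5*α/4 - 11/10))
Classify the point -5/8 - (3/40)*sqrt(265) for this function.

The denominator factor α**2 + 5*α/4 - 11/10 vanishes at -5/8 - (3/40)*sqrt(265) and appears to the power 1; the numerator there equals 20/23, nonzero, and no other factor vanishes.
Hence a pole whose order is the multiplicity, 1.

The point is a pole of order 1.


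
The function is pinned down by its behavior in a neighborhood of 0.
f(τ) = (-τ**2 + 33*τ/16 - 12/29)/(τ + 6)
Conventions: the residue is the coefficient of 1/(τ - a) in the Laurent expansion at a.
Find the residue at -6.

The residue is -11319/232.

At the order-1 pole -6 set g(τ) = (τ - (-6))*f(τ) = -τ**2 + 33*τ/16 - 12/29.
Simple pole: residue = g(a) at a = -6, which is -11319/232.


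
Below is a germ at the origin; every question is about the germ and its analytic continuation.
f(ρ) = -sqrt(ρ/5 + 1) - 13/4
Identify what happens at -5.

The term (-1)*sqrt(1 - ρ/(-5)) has argument 1 - -5/(-5) = 0 at -5: a square-root (algebraic, two-sheeted) branch point; the remaining terms are analytic or single-valued there.

The point is an algebraic (square-root) branch point.


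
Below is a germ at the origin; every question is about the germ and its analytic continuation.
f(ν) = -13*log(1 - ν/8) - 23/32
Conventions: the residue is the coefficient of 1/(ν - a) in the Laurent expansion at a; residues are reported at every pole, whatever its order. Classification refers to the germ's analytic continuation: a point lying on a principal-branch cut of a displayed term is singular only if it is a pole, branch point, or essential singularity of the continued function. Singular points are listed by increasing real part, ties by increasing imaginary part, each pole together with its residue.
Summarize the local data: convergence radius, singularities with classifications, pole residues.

Radius of convergence at 0: 8.
At 8: a logarithmic branch point.

Branch term (-13)*log(1 - ν/(8)): its argument vanishes at ν = 8, a logarithmic branch point, modulus 8.
The radius of convergence is the smallest modulus among the singular points: 8.


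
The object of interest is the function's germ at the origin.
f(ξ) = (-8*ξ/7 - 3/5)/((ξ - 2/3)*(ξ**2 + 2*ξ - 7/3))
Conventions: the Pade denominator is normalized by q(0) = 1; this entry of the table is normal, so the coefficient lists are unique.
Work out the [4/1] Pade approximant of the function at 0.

The Pade approximant has numerator coefficients [-27/70, -31675293/31699325, -50520237/63398650, -3504474/4528475, -6323841/12679730]; denominator coefficients [1, -9082007/5434170].

Taylor coefficients needed (expand at 0): a_0 = -27/70, a_1 = -1611/980, a_2 = -48627/13720, a_3 = -257283/38416, a_4 = -6288111/537824, a_5 = -735642567/37647680.
Write the denominator as Q(ξ) = 1 + q1*ξ. Requiring Q*f - P = O(ξ^6) with deg P <= 4 kills the coefficients of ξ^5..ξ^5 in Q*f:
  ξ^5: a_5 + q1*a_4 = 0, i.e. -735642567/37647680 + (-6288111/537824)*q1 = 0.
Solving this linear system: q1 = -9082007/5434170.
The numerator is Q*f truncated at degree 4: P0 = a_0 = -27/70; P1 = a_1 + q1*a_0 = -31675293/31699325; P2 = a_2 + q1*a_1 = -50520237/63398650; P3 = a_3 + q1*a_2 = -3504474/4528475; P4 = a_4 + q1*a_3 = -6323841/12679730.


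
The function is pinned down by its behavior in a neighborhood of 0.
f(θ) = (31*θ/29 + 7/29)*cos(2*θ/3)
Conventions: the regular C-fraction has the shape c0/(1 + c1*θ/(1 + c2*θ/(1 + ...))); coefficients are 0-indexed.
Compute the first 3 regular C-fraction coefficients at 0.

Taylor coefficients (expand at 0): a_0 = 7/29, a_1 = 31/29, a_2 = -14/261.
c0 = a_0 = 7/29. Peel one level at a time: if S = 1 + c*θ/S' with S'(0) = 1, then c is the θ-coefficient of S and S' = c*θ/(S - 1).
S_1 = c0/f = 1 + (-31/7)*θ + (8747/441)*θ^2 + ...; c1 = -31/7.
S_2 = c1*θ/(S_1 - 1) = 1 + (8747/1953)*θ + ...; c2 = 8747/1953.

The regular C-fraction coefficients are [7/29, -31/7, 8747/1953].


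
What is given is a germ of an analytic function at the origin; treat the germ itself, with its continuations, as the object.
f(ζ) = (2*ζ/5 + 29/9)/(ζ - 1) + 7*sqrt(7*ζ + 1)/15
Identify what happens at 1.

The denominator factor ζ - 1 vanishes at 1 and appears to the power 1; the numerator there equals 163/45, nonzero, and no other factor vanishes.
The branch terms are analytic at this point.
Hence a pole whose order is the multiplicity, 1.

The point is a pole of order 1.


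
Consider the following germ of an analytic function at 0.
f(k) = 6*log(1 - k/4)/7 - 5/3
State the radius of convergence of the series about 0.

Branch term (6/7)*log(1 - k/(4)): its argument vanishes at k = 4, a logarithmic branch point, modulus 4.
The radius of convergence is the smallest modulus among the singular points: 4.

The radius of convergence is 4.


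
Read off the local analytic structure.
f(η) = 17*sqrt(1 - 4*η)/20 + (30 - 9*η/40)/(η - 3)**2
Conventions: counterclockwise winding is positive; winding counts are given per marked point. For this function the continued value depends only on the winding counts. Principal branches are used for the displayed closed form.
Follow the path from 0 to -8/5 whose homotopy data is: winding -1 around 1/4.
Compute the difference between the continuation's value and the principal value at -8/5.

Continued minus principal equals -(17/50)*sqrt(185).

The rational part is single-valued and drops out of the difference; each branch term changes only by its own monodromy.
(17/20)*sqrt(1 - η/(1/4)): winding -1 is odd, the square root flips sign, contributing -2*(17/20)*sqrt(1 - (-8/5)/(1/4)) = -2*(17/20)*sqrt(37/5) = -(17/50)*sqrt(185).
Summing the contributions at η = -8/5 gives -(17/50)*sqrt(185).


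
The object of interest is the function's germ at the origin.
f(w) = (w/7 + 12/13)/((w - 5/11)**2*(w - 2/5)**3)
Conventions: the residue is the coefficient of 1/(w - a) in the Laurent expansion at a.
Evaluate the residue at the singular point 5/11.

The residue is -91173500/273.

At the order-2 pole 5/11 set g(w) = (w - (5/11))^2*f(w) = (w/7 + 12/13)/(w - 2/5)**3.
Order-2 pole: residue = g'(a); g'(5/11) = -91173500/273, so the residue is -91173500/273.


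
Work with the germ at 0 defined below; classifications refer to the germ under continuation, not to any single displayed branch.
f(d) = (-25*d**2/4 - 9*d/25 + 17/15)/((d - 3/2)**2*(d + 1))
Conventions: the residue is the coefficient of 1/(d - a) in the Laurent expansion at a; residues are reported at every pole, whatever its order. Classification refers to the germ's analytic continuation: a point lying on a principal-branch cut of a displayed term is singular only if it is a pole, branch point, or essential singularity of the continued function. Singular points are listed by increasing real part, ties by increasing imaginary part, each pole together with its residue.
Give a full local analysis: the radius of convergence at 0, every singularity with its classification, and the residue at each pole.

Denominator factor (d + 1): pole of order 1 at -1, modulus 1.
Denominator factor (d - 3/2)^2: pole of order 2 at 3/2, modulus 3/2.
The radius of convergence is the smallest modulus among the singular points: 1.
At the order-1 pole -1 set g(d) = (d - (-1))*f(d) = (-25*d**2/4 - 9*d/25 + 17/15)/(d - 3/2)**2.
Simple pole: residue = g(a) at a = -1, which is -1427/1875.
At the order-2 pole 3/2 set g(d) = (d - (3/2))^2*f(d) = (-25*d**2/4 - 9*d/25 + 17/15)/(d + 1).
Order-2 pole: residue = g'(a); g'(3/2) = -41167/7500, so the residue is -41167/7500.
List the singular points by increasing real part (a conjugate pair: the negative imaginary part first).

Radius of convergence at 0: 1.
At -1: a pole of order 1; residue -1427/1875.
At 3/2: a pole of order 2; residue -41167/7500.


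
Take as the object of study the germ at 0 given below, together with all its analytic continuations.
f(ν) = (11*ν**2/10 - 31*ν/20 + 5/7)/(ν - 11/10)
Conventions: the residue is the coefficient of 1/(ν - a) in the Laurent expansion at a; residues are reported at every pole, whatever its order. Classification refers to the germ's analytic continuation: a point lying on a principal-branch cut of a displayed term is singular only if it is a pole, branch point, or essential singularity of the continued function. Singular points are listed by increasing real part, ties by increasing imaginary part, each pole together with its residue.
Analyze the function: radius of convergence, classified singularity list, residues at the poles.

Radius of convergence at 0: 11/10.
At 11/10: a pole of order 1; residue 1191/3500.

Denominator factor (ν - 11/10): pole of order 1 at 11/10, modulus 11/10.
The radius of convergence is the smallest modulus among the singular points: 11/10.
At the order-1 pole 11/10 set g(ν) = (ν - (11/10))*f(ν) = 11*ν**2/10 - 31*ν/20 + 5/7.
Simple pole: residue = g(a) at a = 11/10, which is 1191/3500.


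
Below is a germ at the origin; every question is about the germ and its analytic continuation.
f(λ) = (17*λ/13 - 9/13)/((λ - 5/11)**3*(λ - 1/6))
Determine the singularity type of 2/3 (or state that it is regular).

The point is a regular point.

Denominator factors: λ - 1/6 = 1/2 at λ = 2/3; λ - 5/11 = 7/33 at λ = 2/3 — none vanishes.
So the germ continues analytically to 2/3.


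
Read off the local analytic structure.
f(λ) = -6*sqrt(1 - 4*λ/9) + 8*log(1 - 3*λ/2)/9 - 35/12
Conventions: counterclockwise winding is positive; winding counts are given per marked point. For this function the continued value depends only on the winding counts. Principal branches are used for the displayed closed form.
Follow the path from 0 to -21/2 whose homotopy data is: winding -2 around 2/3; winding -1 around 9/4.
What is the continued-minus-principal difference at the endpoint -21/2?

The rational part is single-valued and drops out of the difference; each branch term changes only by its own monodromy.
(-6)*sqrt(1 - λ/(9/4)): winding -1 is odd, the square root flips sign, contributing -2*(-6)*sqrt(1 - (-21/2)/(9/4)) = -2*(-6)*sqrt(17/3) = (4)*sqrt(51).
(8/9)*log(1 - λ/(2/3)): each positive loop around 2/3 adds 2*pi*i to the log, so winding -2 contributes (8/9)*(-2)*2*pi*i = -(32/9)*pi*i.
Summing the contributions at λ = -21/2 gives ((4)*sqrt(51)) - ((32/9)*pi)*i.

Continued minus principal equals ((4)*sqrt(51)) - ((32/9)*pi)*i.


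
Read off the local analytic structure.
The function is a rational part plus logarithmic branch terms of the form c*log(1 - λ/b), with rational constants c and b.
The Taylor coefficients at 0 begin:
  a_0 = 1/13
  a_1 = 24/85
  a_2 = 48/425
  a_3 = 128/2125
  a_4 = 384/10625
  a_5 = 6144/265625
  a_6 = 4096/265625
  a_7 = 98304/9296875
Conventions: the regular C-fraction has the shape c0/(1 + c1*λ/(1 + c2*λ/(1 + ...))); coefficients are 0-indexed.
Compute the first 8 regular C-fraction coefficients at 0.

Taylor coefficients (read off): a_0 = 1/13, a_1 = 24/85, a_2 = 48/425, a_3 = 128/2125, a_4 = 384/10625, a_5 = 6144/265625, a_6 = 4096/265625, a_7 = 98304/9296875.
c0 = a_0 = 1/13. Peel one level at a time: if S = 1 + c*λ/S' with S'(0) = 1, then c is the λ-coefficient of S and S' = c*λ/(S - 1).
S_1 = c0/f = 1 + (-312/85)*λ + (86736/7225)*λ^2 + ...; c1 = -312/85.
S_2 = c1*λ/(S_1 - 1) = 1 + (278/85)*λ + (-4/75)*λ^2 + ...; c2 = 278/85.
S_3 = c2*λ/(S_2 - 1) = 1 + (34/2085)*λ + (29512/4347225)*λ^2 + ...; c3 = 34/2085.
S_4 = c3*λ/(S_3 - 1) = 1 + (-868/2085)*λ + (-16/375)*λ^2 + ...; c4 = -868/2085.
S_5 = c4*λ/(S_4 - 1) = 1 + (-556/5425)*λ + (-897384/29430625)*λ^2 + ...; c5 = -556/5425.
S_6 = c5*λ/(S_5 - 1) = 1 + (-1614/5425)*λ + (-36/875)*λ^2 + ...; c6 = -1614/5425.
S_7 = c6*λ/(S_6 - 1) = 1 + (-186/1345)*λ + ...; c7 = -186/1345.

The regular C-fraction coefficients are [1/13, -312/85, 278/85, 34/2085, -868/2085, -556/5425, -1614/5425, -186/1345].


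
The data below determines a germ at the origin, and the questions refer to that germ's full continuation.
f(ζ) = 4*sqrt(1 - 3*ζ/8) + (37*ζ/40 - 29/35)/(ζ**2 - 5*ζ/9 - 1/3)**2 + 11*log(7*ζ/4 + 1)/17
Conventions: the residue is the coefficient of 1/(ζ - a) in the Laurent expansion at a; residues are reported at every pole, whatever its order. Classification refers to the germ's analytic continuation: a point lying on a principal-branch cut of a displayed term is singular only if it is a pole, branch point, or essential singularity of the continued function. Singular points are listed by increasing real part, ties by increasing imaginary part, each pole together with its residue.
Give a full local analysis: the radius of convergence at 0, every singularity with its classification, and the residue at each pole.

Denominator factor (ζ**2 - 5*ζ/9 - 1/3)^2: discriminant 133/81, real irrational roots 5/18 + (1/18)*sqrt(133) and 5/18 - (1/18)*sqrt(133); poles of order 2, moduli 5/18 + (1/18)*sqrt(133) and -5/18 + (1/18)*sqrt(133).
Branch term (4)*sqrt(1 - ζ/(8/3)): its argument vanishes at ζ = 8/3, a square-root branch point, modulus 8/3.
Branch term (11/17)*log(1 - ζ/(-4/7)): its argument vanishes at ζ = -4/7, a logarithmic branch point, modulus 4/7.
The radius of convergence is the smallest modulus among the singular points: -5/18 + (1/18)*sqrt(133).
The branch terms are analytic at 5/18 - (1/18)*sqrt(133) and contribute nothing to the residue; only the rational part matters.
The factor ζ**2 - 5*ζ/9 - 1/3 splits as (ζ - a)(ζ - a') with a = 5/18 - (1/18)*sqrt(133), a' = 5/18 + (1/18)*sqrt(133). At the order-2 pole a set g(ζ) = (ζ - a)^2*(rational part) = [37*ζ/40 - 29/35] / (ζ - a')^2.
Order-2 pole: residue = g'(a); g'(5/18 - (1/18)*sqrt(133)) = -(233361/4952920)*sqrt(133), so the residue is -(233361/4952920)*sqrt(133).
The branch terms are analytic at 5/18 + (1/18)*sqrt(133) and contribute nothing to the residue; only the rational part matters.
The factor ζ**2 - 5*ζ/9 - 1/3 splits as (ζ - a)(ζ - a') with a = 5/18 + (1/18)*sqrt(133), a' = 5/18 - (1/18)*sqrt(133). At the order-2 pole a set g(ζ) = (ζ - a)^2*(rational part) = [37*ζ/40 - 29/35] / (ζ - a')^2.
Order-2 pole: residue = g'(a); g'(5/18 + (1/18)*sqrt(133)) = (233361/4952920)*sqrt(133), so the residue is (233361/4952920)*sqrt(133).
List the singular points by increasing real part (a conjugate pair: the negative imaginary part first).

Radius of convergence at 0: -5/18 + (1/18)*sqrt(133).
At -4/7: a logarithmic branch point.
At 5/18 - (1/18)*sqrt(133): a pole of order 2; residue -(233361/4952920)*sqrt(133).
At 5/18 + (1/18)*sqrt(133): a pole of order 2; residue (233361/4952920)*sqrt(133).
At 8/3: an algebraic (square-root) branch point.


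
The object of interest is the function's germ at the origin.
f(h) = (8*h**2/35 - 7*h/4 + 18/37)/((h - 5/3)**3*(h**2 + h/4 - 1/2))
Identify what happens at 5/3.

The point is a pole of order 3.

The denominator factor h - 5/3 vanishes at 5/3 and appears to the power 3; the numerator there equals -16739/9324, nonzero, and no other factor vanishes.
Hence a pole whose order is the multiplicity, 3.


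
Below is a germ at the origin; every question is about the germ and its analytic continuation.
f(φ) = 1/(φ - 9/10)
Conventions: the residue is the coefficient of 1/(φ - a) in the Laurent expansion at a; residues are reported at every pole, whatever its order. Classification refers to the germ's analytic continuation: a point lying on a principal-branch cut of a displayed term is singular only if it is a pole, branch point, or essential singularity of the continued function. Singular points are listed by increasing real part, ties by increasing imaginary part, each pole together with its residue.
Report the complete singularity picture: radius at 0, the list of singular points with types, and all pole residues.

Radius of convergence at 0: 9/10.
At 9/10: a pole of order 1; residue 1.

Denominator factor (φ - 9/10): pole of order 1 at 9/10, modulus 9/10.
The radius of convergence is the smallest modulus among the singular points: 9/10.
At the order-1 pole 9/10 set g(φ) = (φ - (9/10))*f(φ) = 1.
Simple pole: residue = g(a) at a = 9/10, which is 1.


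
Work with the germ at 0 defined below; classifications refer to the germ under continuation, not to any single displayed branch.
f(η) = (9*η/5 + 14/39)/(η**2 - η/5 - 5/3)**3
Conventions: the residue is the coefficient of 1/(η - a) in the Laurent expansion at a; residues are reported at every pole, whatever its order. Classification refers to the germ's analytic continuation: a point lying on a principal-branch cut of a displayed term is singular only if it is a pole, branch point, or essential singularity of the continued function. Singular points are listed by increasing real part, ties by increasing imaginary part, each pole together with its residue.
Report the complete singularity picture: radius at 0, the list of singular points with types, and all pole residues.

Radius of convergence at 0: -1/10 + (1/30)*sqrt(1509).
At 1/10 - (1/30)*sqrt(1509): a pole of order 3; residue -(1182375/1654425851)*sqrt(1509).
At 1/10 + (1/30)*sqrt(1509): a pole of order 3; residue (1182375/1654425851)*sqrt(1509).

Denominator factor (η**2 - η/5 - 5/3)^3: discriminant 503/75, real irrational roots 1/10 + (1/30)*sqrt(1509) and 1/10 - (1/30)*sqrt(1509); poles of order 3, moduli 1/10 + (1/30)*sqrt(1509) and -1/10 + (1/30)*sqrt(1509).
The radius of convergence is the smallest modulus among the singular points: -1/10 + (1/30)*sqrt(1509).
The factor η**2 - η/5 - 5/3 splits as (η - a)(η - a') with a = 1/10 - (1/30)*sqrt(1509), a' = 1/10 + (1/30)*sqrt(1509). At the order-3 pole a set g(η) = (η - a)^3*f(η) = [9*η/5 + 14/39] / (η - a')^3.
Order-3 pole: residue = g''(a)/2; g''(1/10 - (1/30)*sqrt(1509)) = -(2364750/1654425851)*sqrt(1509), so the residue is -(1182375/1654425851)*sqrt(1509).
The factor η**2 - η/5 - 5/3 splits as (η - a)(η - a') with a = 1/10 + (1/30)*sqrt(1509), a' = 1/10 - (1/30)*sqrt(1509). At the order-3 pole a set g(η) = (η - a)^3*f(η) = [9*η/5 + 14/39] / (η - a')^3.
Order-3 pole: residue = g''(a)/2; g''(1/10 + (1/30)*sqrt(1509)) = (2364750/1654425851)*sqrt(1509), so the residue is (1182375/1654425851)*sqrt(1509).
List the singular points by increasing real part (a conjugate pair: the negative imaginary part first).


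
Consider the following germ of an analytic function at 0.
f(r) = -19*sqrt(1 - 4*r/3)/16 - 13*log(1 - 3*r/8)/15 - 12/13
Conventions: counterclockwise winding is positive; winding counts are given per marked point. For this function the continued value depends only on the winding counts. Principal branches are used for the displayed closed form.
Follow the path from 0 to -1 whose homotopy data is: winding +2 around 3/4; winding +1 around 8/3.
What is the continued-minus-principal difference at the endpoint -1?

The rational part is single-valued and drops out of the difference; each branch term changes only by its own monodromy.
(-13/15)*log(1 - r/(8/3)): each positive loop around 8/3 adds 2*pi*i to the log, so winding +1 contributes (-13/15)*(1)*2*pi*i = -(26/15)*pi*i.
(-19/16)*sqrt(1 - r/(3/4)): winding +2 is even, the square root returns to the same sheet, contribution 0.
Summing the contributions at r = -1 gives -(26/15)*pi*i.

Continued minus principal equals -(26/15)*pi*i.


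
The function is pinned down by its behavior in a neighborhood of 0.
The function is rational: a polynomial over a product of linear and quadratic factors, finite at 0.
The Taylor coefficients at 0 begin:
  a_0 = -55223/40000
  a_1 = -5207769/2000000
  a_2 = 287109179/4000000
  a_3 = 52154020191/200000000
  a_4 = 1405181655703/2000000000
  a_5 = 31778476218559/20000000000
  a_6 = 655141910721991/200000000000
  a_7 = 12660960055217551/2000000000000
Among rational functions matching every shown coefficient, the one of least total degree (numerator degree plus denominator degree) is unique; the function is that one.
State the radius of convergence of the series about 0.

The radius of convergence is 5/7.

No rational of total degree below 6 reproduces all 8 coefficients; solving the [2/4] Pade equations on them gives f(x) = (-40*x**2 - 29*x/25 + 23/32)/((x - 5/7)**3*(x + 10/7)), whose expansion matches every shown term.
Denominator factor (x + 10/7): pole of order 1 at -10/7, modulus 10/7.
Denominator factor (x - 5/7)^3: pole of order 3 at 5/7, modulus 5/7.
The radius of convergence is the smallest modulus among the singular points: 5/7.


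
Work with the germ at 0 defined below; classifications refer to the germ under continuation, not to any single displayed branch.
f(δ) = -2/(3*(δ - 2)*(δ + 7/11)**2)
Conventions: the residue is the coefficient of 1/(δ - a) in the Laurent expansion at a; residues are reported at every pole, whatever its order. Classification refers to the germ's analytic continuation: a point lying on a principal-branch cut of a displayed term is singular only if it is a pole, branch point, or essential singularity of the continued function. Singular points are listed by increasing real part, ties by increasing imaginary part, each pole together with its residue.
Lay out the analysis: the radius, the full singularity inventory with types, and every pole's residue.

Denominator factor (δ - 2): pole of order 1 at 2, modulus 2.
Denominator factor (δ + 7/11)^2: pole of order 2 at -7/11, modulus 7/11.
The radius of convergence is the smallest modulus among the singular points: 7/11.
At the order-2 pole -7/11 set g(δ) = (δ - (-7/11))^2*f(δ) = -2/(3*(δ - 2)).
Order-2 pole: residue = g'(a); g'(-7/11) = 242/2523, so the residue is 242/2523.
At the order-1 pole 2 set g(δ) = (δ - (2))*f(δ) = -2/(3*(δ + 7/11)**2).
Simple pole: residue = g(a) at a = 2, which is -242/2523.
List the singular points by increasing real part (a conjugate pair: the negative imaginary part first).

Radius of convergence at 0: 7/11.
At -7/11: a pole of order 2; residue 242/2523.
At 2: a pole of order 1; residue -242/2523.
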